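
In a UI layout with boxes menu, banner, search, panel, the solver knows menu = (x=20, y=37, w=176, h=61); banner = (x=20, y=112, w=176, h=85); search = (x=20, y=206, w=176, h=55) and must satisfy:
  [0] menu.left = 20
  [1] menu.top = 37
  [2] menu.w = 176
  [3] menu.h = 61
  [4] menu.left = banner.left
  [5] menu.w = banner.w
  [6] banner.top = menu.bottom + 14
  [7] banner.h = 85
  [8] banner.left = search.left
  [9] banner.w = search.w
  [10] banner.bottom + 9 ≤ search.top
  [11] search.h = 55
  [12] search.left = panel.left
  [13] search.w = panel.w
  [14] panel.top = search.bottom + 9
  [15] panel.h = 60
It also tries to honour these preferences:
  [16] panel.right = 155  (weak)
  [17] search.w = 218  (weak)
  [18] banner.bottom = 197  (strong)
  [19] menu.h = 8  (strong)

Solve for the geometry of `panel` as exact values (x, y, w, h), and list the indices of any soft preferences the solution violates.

1. panel.x = 20  [search.left = panel.left]
2. panel.w = 176  [search.w = panel.w]
3. panel.y = 270  [panel.top = search.bottom + 9]
4. panel.h = 60  [panel.h = 60]

panel = (x=20, y=270, w=176, h=60)
violated soft preferences: 16, 17, 19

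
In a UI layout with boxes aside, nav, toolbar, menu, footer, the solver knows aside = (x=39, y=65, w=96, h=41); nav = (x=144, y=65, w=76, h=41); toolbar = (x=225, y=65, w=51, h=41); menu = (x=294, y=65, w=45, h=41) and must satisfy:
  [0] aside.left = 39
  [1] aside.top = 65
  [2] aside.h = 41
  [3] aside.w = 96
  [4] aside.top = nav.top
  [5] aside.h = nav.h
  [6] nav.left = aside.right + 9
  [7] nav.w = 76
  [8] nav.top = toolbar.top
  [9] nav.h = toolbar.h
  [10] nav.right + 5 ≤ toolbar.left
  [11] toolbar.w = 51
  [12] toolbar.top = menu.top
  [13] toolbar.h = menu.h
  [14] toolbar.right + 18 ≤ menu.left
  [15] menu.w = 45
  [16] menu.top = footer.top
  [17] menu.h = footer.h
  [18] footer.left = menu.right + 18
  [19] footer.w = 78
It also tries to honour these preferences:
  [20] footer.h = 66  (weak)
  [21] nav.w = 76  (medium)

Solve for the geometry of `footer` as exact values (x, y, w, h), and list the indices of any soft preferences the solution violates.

footer = (x=357, y=65, w=78, h=41)
violated soft preferences: 20

1. footer.y = 65  [menu.top = footer.top]
2. footer.h = 41  [menu.h = footer.h]
3. footer.x = 357  [footer.left = menu.right + 18]
4. footer.w = 78  [footer.w = 78]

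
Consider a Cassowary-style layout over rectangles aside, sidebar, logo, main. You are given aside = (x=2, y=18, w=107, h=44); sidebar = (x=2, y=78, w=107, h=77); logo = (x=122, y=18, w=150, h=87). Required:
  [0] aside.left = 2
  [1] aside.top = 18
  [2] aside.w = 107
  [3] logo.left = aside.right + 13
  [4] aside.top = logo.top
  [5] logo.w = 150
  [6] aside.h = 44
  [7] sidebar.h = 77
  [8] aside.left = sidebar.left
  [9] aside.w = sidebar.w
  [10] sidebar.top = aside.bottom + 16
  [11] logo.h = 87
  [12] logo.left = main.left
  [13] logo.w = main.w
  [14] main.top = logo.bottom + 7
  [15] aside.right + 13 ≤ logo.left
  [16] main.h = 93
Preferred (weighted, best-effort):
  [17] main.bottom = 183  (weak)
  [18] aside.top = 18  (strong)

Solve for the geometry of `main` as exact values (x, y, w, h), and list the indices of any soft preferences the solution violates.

1. main.x = 122  [logo.left = main.left]
2. main.w = 150  [logo.w = main.w]
3. main.y = 112  [main.top = logo.bottom + 7]
4. main.h = 93  [main.h = 93]

main = (x=122, y=112, w=150, h=93)
violated soft preferences: 17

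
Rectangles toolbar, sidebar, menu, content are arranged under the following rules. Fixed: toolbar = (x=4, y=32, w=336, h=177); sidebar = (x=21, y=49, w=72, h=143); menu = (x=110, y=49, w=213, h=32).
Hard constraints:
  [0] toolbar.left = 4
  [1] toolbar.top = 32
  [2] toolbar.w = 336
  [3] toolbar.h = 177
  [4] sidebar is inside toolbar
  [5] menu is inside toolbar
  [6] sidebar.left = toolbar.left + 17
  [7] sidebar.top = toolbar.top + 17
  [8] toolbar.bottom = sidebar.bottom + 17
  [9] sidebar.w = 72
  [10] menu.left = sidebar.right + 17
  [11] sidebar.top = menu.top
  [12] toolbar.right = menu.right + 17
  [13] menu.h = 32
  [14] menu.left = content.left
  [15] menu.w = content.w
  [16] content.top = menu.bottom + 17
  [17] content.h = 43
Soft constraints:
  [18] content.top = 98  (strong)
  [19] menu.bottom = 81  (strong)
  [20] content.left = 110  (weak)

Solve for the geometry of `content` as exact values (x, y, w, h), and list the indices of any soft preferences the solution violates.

content = (x=110, y=98, w=213, h=43)
violated soft preferences: none

1. content.x = 110  [menu.left = content.left]
2. content.w = 213  [menu.w = content.w]
3. content.y = 98  [content.top = menu.bottom + 17]
4. content.h = 43  [content.h = 43]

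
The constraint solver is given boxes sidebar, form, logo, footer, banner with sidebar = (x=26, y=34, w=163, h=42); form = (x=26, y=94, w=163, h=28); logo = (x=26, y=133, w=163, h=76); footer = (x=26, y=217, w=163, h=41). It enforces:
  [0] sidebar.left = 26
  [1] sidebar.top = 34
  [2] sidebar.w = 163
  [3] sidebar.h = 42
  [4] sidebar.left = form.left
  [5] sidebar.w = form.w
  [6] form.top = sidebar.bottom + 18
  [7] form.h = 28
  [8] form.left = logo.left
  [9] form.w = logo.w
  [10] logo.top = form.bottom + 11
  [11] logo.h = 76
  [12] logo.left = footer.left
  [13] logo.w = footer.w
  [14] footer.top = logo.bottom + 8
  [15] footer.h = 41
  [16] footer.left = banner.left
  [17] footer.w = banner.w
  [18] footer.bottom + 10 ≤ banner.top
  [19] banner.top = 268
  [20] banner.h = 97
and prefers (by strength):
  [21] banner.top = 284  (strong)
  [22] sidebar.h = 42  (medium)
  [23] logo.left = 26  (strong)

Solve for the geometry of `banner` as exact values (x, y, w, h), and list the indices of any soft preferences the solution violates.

1. banner.x = 26  [footer.left = banner.left]
2. banner.w = 163  [footer.w = banner.w]
3. banner.y = 268  [banner.top = 268]
4. banner.h = 97  [banner.h = 97]

banner = (x=26, y=268, w=163, h=97)
violated soft preferences: 21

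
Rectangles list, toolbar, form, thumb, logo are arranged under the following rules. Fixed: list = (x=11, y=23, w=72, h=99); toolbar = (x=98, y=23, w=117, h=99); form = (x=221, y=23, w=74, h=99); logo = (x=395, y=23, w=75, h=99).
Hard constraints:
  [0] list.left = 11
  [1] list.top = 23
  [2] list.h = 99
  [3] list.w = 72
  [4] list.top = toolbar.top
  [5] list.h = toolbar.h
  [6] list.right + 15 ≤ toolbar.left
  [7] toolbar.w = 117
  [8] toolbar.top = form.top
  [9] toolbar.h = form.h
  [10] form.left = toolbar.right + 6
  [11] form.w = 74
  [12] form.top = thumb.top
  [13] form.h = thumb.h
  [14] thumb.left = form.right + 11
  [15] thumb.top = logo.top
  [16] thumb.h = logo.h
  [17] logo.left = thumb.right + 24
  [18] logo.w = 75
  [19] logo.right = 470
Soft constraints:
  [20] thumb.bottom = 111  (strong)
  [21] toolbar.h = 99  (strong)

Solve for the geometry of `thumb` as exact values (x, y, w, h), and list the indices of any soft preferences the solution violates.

1. thumb.y = 23  [form.top = thumb.top]
2. thumb.h = 99  [form.h = thumb.h]
3. thumb.x = 306  [thumb.left = form.right + 11]
4. thumb.w = 65  [logo.left = thumb.right + 24]

thumb = (x=306, y=23, w=65, h=99)
violated soft preferences: 20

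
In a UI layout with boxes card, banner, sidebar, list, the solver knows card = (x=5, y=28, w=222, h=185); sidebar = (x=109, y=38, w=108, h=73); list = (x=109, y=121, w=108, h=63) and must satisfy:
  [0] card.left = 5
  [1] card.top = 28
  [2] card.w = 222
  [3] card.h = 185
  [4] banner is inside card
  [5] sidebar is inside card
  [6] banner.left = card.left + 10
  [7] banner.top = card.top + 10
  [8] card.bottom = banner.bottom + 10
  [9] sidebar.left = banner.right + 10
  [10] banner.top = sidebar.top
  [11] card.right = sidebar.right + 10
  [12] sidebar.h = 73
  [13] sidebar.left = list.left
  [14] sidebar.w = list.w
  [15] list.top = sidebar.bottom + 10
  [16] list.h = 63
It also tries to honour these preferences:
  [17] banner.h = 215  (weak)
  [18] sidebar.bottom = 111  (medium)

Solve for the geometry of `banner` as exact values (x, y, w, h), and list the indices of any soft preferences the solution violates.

1. banner.x = 15  [banner.left = card.left + 10]
2. banner.y = 38  [banner.top = card.top + 10]
3. banner.h = 165  [card.bottom = banner.bottom + 10]
4. banner.w = 84  [sidebar.left = banner.right + 10]

banner = (x=15, y=38, w=84, h=165)
violated soft preferences: 17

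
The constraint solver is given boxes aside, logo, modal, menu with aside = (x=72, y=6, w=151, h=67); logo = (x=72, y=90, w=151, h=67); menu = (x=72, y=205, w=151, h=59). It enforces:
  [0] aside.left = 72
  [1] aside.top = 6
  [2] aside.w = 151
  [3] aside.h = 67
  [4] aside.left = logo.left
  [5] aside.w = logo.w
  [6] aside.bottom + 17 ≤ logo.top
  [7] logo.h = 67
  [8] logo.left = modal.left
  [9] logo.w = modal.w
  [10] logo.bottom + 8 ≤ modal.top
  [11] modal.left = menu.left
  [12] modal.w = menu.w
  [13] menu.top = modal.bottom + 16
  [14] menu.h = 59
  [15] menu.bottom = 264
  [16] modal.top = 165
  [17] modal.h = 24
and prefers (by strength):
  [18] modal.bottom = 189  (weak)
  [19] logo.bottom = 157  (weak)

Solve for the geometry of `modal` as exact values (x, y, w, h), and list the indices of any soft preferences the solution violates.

modal = (x=72, y=165, w=151, h=24)
violated soft preferences: none

1. modal.x = 72  [logo.left = modal.left]
2. modal.w = 151  [logo.w = modal.w]
3. modal.y = 165  [modal.top = 165]
4. modal.h = 24  [modal.h = 24]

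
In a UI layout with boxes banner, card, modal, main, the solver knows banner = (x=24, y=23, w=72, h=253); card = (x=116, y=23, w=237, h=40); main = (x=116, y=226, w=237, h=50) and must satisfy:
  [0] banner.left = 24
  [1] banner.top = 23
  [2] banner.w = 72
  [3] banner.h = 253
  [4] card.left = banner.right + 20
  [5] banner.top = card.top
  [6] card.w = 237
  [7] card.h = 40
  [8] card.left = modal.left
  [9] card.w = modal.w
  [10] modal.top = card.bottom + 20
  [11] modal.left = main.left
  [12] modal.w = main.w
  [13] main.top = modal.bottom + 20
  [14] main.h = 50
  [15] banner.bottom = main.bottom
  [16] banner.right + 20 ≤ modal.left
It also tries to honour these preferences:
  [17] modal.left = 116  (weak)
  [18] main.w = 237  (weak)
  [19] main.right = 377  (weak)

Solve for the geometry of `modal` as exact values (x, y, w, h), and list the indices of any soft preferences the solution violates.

1. modal.x = 116  [card.left = modal.left]
2. modal.w = 237  [card.w = modal.w]
3. modal.y = 83  [modal.top = card.bottom + 20]
4. modal.h = 123  [main.top = modal.bottom + 20]

modal = (x=116, y=83, w=237, h=123)
violated soft preferences: 19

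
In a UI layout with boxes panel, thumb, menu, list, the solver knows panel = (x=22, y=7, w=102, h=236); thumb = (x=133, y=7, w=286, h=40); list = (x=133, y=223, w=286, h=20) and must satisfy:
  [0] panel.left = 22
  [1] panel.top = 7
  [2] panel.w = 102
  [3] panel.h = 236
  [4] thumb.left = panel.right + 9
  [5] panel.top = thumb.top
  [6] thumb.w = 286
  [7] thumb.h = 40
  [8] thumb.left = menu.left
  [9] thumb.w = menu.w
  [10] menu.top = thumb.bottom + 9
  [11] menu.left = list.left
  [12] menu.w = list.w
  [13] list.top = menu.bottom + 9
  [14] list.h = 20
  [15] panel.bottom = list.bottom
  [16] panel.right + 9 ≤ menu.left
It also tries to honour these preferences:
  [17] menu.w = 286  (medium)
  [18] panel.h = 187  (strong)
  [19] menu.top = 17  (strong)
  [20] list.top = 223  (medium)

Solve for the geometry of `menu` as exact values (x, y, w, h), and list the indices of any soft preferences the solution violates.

1. menu.x = 133  [thumb.left = menu.left]
2. menu.w = 286  [thumb.w = menu.w]
3. menu.y = 56  [menu.top = thumb.bottom + 9]
4. menu.h = 158  [list.top = menu.bottom + 9]

menu = (x=133, y=56, w=286, h=158)
violated soft preferences: 18, 19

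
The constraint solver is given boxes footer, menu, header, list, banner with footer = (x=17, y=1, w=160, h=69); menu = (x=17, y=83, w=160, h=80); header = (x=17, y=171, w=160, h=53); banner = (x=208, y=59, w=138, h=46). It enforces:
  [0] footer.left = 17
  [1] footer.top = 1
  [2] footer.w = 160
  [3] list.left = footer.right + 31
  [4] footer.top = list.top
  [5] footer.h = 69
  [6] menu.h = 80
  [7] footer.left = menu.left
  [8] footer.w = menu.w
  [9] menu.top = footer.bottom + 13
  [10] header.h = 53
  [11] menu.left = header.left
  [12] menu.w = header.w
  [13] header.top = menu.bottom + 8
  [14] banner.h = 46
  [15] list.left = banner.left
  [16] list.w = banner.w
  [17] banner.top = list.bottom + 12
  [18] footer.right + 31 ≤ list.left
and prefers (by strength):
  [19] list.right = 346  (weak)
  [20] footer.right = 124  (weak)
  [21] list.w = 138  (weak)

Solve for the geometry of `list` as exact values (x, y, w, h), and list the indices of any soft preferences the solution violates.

list = (x=208, y=1, w=138, h=46)
violated soft preferences: 20

1. list.x = 208  [list.left = footer.right + 31]
2. list.y = 1  [footer.top = list.top]
3. list.w = 138  [list.w = banner.w]
4. list.h = 46  [banner.top = list.bottom + 12]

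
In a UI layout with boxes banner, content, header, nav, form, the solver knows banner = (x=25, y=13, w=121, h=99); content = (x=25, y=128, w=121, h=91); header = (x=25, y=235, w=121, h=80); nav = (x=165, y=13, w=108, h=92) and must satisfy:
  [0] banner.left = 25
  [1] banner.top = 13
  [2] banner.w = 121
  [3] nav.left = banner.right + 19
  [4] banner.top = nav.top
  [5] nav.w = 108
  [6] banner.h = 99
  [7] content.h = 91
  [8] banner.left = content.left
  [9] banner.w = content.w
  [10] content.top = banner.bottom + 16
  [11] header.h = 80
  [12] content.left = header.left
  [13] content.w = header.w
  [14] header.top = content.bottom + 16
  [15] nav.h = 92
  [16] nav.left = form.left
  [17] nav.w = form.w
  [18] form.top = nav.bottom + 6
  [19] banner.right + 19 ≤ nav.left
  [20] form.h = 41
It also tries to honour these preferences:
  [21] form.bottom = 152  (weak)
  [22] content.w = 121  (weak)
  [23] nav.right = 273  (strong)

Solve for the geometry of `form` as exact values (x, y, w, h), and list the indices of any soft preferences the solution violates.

1. form.x = 165  [nav.left = form.left]
2. form.w = 108  [nav.w = form.w]
3. form.y = 111  [form.top = nav.bottom + 6]
4. form.h = 41  [form.h = 41]

form = (x=165, y=111, w=108, h=41)
violated soft preferences: none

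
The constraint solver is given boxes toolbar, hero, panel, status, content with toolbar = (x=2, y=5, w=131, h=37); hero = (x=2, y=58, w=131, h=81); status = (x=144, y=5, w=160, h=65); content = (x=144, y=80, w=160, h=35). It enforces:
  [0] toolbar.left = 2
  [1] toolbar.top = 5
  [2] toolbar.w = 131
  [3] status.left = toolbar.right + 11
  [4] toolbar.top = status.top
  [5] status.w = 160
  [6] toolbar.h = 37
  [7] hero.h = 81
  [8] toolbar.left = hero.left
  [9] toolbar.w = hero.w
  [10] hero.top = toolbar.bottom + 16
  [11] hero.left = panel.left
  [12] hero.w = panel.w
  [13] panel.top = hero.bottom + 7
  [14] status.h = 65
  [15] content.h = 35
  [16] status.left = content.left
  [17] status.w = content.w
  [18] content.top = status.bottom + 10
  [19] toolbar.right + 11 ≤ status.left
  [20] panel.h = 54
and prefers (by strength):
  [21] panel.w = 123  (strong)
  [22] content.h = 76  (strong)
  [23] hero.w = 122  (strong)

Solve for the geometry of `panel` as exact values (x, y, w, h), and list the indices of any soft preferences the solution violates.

panel = (x=2, y=146, w=131, h=54)
violated soft preferences: 21, 22, 23

1. panel.x = 2  [hero.left = panel.left]
2. panel.w = 131  [hero.w = panel.w]
3. panel.y = 146  [panel.top = hero.bottom + 7]
4. panel.h = 54  [panel.h = 54]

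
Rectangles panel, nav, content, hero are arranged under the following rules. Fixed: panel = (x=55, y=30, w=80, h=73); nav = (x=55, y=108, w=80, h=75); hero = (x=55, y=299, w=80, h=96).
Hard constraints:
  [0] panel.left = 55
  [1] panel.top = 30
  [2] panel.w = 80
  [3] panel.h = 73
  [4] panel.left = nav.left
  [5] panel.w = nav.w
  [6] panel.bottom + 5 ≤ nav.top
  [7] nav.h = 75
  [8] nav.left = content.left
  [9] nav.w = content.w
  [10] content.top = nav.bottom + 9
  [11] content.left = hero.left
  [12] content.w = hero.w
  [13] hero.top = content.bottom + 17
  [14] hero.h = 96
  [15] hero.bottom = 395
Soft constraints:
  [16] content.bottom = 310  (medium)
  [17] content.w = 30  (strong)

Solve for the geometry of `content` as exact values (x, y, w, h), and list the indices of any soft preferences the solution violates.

1. content.x = 55  [nav.left = content.left]
2. content.w = 80  [nav.w = content.w]
3. content.y = 192  [content.top = nav.bottom + 9]
4. content.h = 90  [hero.top = content.bottom + 17]

content = (x=55, y=192, w=80, h=90)
violated soft preferences: 16, 17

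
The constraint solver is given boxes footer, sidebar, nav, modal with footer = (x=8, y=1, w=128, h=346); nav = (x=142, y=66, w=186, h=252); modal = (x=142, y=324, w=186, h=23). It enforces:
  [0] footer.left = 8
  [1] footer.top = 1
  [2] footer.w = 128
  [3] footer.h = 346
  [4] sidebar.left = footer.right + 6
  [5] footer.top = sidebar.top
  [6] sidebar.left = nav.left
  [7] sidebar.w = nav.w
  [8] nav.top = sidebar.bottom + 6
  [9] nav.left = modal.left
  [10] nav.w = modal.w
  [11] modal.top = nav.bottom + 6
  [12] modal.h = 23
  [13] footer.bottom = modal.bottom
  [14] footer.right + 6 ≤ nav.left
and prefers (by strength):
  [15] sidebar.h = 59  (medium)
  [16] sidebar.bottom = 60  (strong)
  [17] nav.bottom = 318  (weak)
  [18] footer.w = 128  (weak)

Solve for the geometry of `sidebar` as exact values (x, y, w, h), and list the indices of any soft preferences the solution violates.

1. sidebar.x = 142  [sidebar.left = footer.right + 6]
2. sidebar.y = 1  [footer.top = sidebar.top]
3. sidebar.w = 186  [sidebar.w = nav.w]
4. sidebar.h = 59  [nav.top = sidebar.bottom + 6]

sidebar = (x=142, y=1, w=186, h=59)
violated soft preferences: none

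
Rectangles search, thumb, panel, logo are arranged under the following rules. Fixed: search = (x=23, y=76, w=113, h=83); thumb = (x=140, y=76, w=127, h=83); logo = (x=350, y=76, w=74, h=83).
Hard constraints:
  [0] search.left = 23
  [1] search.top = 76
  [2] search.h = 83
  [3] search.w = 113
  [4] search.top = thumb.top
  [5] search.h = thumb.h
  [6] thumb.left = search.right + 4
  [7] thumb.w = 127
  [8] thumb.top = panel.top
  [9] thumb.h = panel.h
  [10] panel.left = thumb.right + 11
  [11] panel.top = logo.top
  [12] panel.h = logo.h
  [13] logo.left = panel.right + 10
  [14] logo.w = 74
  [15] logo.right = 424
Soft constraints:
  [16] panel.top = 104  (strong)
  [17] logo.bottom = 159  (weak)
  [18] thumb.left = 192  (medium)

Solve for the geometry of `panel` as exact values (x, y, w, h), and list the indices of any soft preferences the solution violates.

panel = (x=278, y=76, w=62, h=83)
violated soft preferences: 16, 18

1. panel.y = 76  [thumb.top = panel.top]
2. panel.h = 83  [thumb.h = panel.h]
3. panel.x = 278  [panel.left = thumb.right + 11]
4. panel.w = 62  [logo.left = panel.right + 10]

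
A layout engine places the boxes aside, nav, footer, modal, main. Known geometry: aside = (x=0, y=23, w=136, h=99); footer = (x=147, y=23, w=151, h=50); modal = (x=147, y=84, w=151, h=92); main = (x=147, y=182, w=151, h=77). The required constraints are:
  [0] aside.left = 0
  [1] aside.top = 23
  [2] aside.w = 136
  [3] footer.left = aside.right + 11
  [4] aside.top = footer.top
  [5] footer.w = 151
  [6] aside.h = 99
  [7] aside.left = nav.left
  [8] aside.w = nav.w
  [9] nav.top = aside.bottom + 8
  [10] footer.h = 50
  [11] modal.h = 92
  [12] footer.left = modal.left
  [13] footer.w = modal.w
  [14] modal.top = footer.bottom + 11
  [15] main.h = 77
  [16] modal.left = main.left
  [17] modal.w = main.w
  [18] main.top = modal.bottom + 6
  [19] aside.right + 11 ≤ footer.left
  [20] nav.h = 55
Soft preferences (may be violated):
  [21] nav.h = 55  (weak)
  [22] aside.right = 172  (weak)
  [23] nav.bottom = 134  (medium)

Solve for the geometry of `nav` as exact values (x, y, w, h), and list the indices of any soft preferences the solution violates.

nav = (x=0, y=130, w=136, h=55)
violated soft preferences: 22, 23

1. nav.x = 0  [aside.left = nav.left]
2. nav.w = 136  [aside.w = nav.w]
3. nav.y = 130  [nav.top = aside.bottom + 8]
4. nav.h = 55  [nav.h = 55]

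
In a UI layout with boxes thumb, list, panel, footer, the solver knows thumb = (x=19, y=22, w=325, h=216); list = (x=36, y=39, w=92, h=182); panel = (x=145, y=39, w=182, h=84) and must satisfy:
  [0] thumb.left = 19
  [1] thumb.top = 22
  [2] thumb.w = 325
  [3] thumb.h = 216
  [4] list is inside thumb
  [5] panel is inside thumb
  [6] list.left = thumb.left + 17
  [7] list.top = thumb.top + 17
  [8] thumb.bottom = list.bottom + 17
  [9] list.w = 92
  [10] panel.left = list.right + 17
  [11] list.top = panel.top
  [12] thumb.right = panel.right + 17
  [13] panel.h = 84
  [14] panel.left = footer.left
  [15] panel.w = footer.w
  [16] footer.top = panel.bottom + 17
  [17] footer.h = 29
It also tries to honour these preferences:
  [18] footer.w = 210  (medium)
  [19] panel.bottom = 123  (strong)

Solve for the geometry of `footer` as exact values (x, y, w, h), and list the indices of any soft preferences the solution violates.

footer = (x=145, y=140, w=182, h=29)
violated soft preferences: 18

1. footer.x = 145  [panel.left = footer.left]
2. footer.w = 182  [panel.w = footer.w]
3. footer.y = 140  [footer.top = panel.bottom + 17]
4. footer.h = 29  [footer.h = 29]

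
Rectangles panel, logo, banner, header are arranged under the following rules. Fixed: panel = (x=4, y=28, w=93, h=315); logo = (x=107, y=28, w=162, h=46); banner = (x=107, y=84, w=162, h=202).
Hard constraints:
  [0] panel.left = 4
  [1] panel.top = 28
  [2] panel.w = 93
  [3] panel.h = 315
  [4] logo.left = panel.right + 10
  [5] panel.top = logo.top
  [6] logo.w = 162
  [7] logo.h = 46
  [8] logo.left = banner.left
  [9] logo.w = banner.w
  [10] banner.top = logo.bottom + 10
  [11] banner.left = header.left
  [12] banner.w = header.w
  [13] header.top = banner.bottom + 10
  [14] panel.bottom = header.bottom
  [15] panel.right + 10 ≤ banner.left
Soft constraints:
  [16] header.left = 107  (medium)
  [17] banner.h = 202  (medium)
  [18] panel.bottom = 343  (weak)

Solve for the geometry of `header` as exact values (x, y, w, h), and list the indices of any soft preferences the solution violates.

header = (x=107, y=296, w=162, h=47)
violated soft preferences: none

1. header.x = 107  [banner.left = header.left]
2. header.w = 162  [banner.w = header.w]
3. header.y = 296  [header.top = banner.bottom + 10]
4. header.h = 47  [panel.bottom = header.bottom]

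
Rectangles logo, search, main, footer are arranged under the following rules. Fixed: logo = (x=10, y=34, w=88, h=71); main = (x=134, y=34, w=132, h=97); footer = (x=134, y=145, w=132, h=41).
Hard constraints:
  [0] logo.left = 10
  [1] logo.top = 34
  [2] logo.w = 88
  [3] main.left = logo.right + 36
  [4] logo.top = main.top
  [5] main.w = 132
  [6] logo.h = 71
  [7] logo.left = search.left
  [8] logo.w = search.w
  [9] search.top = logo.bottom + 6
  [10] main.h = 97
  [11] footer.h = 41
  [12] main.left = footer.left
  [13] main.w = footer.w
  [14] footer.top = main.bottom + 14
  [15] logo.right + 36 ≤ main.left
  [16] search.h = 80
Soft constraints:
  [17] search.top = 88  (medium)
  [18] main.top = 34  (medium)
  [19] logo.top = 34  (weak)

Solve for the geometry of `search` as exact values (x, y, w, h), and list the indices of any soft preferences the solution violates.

1. search.x = 10  [logo.left = search.left]
2. search.w = 88  [logo.w = search.w]
3. search.y = 111  [search.top = logo.bottom + 6]
4. search.h = 80  [search.h = 80]

search = (x=10, y=111, w=88, h=80)
violated soft preferences: 17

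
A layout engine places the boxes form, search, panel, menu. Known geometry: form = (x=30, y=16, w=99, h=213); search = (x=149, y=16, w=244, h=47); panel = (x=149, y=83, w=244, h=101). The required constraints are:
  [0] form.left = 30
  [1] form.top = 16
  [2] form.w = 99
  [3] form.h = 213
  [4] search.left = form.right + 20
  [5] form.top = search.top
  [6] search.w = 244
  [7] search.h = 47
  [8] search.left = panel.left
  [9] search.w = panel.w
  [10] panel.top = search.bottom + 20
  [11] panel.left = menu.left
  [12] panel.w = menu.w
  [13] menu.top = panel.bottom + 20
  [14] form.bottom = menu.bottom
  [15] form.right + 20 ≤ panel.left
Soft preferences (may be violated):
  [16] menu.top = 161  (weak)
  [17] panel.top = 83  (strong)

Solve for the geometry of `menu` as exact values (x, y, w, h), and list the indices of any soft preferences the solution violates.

menu = (x=149, y=204, w=244, h=25)
violated soft preferences: 16

1. menu.x = 149  [panel.left = menu.left]
2. menu.w = 244  [panel.w = menu.w]
3. menu.y = 204  [menu.top = panel.bottom + 20]
4. menu.h = 25  [form.bottom = menu.bottom]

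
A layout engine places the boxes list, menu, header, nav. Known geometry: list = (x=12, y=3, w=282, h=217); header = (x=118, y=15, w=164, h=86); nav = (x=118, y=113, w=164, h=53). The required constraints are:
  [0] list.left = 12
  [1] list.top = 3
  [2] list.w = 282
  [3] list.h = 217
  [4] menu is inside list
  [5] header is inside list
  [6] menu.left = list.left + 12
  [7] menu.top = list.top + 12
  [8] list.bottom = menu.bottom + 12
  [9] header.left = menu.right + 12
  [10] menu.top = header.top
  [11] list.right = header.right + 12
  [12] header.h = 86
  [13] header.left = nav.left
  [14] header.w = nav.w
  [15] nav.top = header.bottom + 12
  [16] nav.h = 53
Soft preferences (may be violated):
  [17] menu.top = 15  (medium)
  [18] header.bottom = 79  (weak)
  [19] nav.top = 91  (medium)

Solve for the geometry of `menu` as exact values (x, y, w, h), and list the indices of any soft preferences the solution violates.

1. menu.x = 24  [menu.left = list.left + 12]
2. menu.y = 15  [menu.top = list.top + 12]
3. menu.h = 193  [list.bottom = menu.bottom + 12]
4. menu.w = 82  [header.left = menu.right + 12]

menu = (x=24, y=15, w=82, h=193)
violated soft preferences: 18, 19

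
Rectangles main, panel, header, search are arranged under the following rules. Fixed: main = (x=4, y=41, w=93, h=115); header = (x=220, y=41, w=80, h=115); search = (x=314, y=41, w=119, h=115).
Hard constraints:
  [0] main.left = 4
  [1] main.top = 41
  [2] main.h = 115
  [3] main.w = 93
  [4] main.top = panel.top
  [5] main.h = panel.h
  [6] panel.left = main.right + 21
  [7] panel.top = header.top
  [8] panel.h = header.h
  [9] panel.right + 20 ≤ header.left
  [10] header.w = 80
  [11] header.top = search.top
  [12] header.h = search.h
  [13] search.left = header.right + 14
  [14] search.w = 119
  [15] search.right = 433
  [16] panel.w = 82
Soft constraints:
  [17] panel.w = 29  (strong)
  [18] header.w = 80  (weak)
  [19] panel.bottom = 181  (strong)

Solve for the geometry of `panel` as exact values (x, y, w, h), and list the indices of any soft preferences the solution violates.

1. panel.y = 41  [main.top = panel.top]
2. panel.h = 115  [main.h = panel.h]
3. panel.x = 118  [panel.left = main.right + 21]
4. panel.w = 82  [panel.w = 82]

panel = (x=118, y=41, w=82, h=115)
violated soft preferences: 17, 19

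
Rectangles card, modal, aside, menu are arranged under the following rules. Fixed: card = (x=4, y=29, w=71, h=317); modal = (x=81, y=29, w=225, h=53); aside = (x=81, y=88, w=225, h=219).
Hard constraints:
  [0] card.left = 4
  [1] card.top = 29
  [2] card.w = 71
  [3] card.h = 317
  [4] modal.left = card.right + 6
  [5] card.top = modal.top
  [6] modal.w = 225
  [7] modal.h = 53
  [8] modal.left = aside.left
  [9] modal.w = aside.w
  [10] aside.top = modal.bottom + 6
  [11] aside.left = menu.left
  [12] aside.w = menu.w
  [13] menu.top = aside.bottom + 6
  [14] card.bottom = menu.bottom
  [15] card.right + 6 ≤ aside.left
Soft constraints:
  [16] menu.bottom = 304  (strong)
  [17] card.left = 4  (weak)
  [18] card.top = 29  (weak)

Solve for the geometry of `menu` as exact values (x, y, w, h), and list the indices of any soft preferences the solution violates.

menu = (x=81, y=313, w=225, h=33)
violated soft preferences: 16

1. menu.x = 81  [aside.left = menu.left]
2. menu.w = 225  [aside.w = menu.w]
3. menu.y = 313  [menu.top = aside.bottom + 6]
4. menu.h = 33  [card.bottom = menu.bottom]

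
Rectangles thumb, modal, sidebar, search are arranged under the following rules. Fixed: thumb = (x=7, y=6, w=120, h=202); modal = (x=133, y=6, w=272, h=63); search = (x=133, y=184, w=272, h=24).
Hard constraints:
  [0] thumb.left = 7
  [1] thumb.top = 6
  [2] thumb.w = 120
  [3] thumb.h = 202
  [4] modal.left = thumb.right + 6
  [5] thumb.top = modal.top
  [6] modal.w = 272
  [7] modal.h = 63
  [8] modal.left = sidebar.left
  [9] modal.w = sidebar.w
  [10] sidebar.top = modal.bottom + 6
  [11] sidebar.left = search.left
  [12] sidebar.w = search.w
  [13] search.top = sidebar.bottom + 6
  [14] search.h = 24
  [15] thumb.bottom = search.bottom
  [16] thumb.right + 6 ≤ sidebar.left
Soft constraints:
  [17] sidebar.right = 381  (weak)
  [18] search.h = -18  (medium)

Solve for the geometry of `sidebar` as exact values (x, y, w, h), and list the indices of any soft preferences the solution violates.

sidebar = (x=133, y=75, w=272, h=103)
violated soft preferences: 17, 18

1. sidebar.x = 133  [modal.left = sidebar.left]
2. sidebar.w = 272  [modal.w = sidebar.w]
3. sidebar.y = 75  [sidebar.top = modal.bottom + 6]
4. sidebar.h = 103  [search.top = sidebar.bottom + 6]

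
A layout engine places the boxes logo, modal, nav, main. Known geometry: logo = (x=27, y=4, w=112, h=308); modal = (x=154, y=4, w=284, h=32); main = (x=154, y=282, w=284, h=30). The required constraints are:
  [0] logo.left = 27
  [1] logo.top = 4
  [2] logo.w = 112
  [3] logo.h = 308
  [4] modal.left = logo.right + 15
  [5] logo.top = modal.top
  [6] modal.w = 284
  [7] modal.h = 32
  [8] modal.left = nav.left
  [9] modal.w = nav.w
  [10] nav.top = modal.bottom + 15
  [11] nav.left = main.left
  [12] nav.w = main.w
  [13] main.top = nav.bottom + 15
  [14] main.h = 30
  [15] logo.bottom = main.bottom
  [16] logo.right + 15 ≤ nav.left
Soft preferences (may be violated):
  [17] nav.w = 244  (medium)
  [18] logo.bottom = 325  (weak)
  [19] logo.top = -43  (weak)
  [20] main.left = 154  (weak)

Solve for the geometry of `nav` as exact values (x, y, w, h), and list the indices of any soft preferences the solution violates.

nav = (x=154, y=51, w=284, h=216)
violated soft preferences: 17, 18, 19

1. nav.x = 154  [modal.left = nav.left]
2. nav.w = 284  [modal.w = nav.w]
3. nav.y = 51  [nav.top = modal.bottom + 15]
4. nav.h = 216  [main.top = nav.bottom + 15]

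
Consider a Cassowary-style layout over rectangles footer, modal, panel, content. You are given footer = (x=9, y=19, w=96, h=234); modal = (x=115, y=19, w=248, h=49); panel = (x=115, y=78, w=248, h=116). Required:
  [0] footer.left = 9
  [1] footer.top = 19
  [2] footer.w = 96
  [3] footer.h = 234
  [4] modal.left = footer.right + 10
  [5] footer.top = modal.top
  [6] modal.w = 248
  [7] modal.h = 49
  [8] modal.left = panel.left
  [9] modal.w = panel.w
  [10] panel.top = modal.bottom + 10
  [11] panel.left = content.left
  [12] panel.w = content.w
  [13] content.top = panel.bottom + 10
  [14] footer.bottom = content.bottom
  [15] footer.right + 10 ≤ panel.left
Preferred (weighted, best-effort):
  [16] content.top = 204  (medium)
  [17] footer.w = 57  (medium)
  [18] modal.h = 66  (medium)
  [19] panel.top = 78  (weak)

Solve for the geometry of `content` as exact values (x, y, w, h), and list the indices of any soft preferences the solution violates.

content = (x=115, y=204, w=248, h=49)
violated soft preferences: 17, 18

1. content.x = 115  [panel.left = content.left]
2. content.w = 248  [panel.w = content.w]
3. content.y = 204  [content.top = panel.bottom + 10]
4. content.h = 49  [footer.bottom = content.bottom]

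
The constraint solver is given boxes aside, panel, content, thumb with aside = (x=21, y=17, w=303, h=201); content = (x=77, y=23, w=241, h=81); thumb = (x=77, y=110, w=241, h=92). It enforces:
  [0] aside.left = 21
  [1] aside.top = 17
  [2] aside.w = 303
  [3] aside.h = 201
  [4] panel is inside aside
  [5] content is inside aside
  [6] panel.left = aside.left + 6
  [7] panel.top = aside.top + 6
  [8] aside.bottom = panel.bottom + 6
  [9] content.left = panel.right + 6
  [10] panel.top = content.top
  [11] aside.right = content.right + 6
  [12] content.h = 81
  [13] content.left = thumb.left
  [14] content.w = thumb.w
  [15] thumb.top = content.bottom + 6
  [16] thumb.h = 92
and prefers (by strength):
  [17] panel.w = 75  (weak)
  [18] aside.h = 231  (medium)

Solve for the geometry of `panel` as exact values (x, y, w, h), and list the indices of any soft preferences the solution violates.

1. panel.x = 27  [panel.left = aside.left + 6]
2. panel.y = 23  [panel.top = aside.top + 6]
3. panel.h = 189  [aside.bottom = panel.bottom + 6]
4. panel.w = 44  [content.left = panel.right + 6]

panel = (x=27, y=23, w=44, h=189)
violated soft preferences: 17, 18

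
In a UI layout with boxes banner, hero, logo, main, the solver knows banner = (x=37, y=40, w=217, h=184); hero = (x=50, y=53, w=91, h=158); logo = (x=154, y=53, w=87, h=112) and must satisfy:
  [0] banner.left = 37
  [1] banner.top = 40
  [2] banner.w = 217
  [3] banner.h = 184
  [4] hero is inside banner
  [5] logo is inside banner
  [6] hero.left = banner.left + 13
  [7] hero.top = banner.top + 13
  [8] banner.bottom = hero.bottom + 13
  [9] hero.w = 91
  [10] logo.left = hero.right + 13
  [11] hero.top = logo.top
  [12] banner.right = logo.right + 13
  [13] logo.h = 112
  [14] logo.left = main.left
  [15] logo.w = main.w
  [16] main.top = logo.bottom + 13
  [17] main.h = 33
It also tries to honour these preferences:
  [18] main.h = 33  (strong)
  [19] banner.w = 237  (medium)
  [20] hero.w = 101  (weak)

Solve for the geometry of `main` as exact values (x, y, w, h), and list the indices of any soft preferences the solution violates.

1. main.x = 154  [logo.left = main.left]
2. main.w = 87  [logo.w = main.w]
3. main.y = 178  [main.top = logo.bottom + 13]
4. main.h = 33  [main.h = 33]

main = (x=154, y=178, w=87, h=33)
violated soft preferences: 19, 20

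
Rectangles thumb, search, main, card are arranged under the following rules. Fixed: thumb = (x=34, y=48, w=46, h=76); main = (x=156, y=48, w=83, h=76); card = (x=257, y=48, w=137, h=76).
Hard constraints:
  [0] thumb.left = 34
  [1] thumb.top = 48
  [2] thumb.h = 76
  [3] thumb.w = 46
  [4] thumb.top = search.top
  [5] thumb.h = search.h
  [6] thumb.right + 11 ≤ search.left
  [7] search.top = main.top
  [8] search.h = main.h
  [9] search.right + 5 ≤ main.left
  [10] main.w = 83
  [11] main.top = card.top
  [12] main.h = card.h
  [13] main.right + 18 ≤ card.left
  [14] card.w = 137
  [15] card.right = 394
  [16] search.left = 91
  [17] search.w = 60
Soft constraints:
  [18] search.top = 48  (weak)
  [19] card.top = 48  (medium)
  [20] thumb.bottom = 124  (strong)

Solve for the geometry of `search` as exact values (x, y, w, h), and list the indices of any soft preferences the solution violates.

1. search.y = 48  [thumb.top = search.top]
2. search.h = 76  [thumb.h = search.h]
3. search.x = 91  [search.left = 91]
4. search.w = 60  [search.w = 60]

search = (x=91, y=48, w=60, h=76)
violated soft preferences: none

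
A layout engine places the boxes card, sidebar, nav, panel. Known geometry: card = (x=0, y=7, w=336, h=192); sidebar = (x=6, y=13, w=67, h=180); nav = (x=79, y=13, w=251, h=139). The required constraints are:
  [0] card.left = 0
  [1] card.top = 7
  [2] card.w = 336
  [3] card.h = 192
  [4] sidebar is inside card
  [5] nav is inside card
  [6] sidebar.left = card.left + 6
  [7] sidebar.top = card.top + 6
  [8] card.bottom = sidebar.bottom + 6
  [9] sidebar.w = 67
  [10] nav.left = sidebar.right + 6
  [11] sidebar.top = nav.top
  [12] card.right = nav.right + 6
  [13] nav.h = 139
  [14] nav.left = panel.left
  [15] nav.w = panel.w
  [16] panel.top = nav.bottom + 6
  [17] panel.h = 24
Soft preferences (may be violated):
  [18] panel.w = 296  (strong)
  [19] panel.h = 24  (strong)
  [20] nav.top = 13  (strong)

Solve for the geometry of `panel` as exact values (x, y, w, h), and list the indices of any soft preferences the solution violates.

1. panel.x = 79  [nav.left = panel.left]
2. panel.w = 251  [nav.w = panel.w]
3. panel.y = 158  [panel.top = nav.bottom + 6]
4. panel.h = 24  [panel.h = 24]

panel = (x=79, y=158, w=251, h=24)
violated soft preferences: 18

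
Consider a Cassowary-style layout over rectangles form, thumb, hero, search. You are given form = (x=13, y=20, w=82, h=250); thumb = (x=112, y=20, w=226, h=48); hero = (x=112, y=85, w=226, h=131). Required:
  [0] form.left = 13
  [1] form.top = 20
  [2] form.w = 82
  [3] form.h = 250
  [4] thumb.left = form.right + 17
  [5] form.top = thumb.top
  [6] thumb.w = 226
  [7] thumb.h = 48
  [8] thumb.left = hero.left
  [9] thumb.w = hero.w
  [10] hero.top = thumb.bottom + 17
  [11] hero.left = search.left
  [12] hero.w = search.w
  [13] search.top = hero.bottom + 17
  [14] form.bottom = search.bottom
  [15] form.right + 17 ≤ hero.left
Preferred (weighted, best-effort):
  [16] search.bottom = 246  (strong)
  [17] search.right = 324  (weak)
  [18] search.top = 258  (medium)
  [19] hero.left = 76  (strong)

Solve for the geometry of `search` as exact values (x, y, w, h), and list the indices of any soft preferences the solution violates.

1. search.x = 112  [hero.left = search.left]
2. search.w = 226  [hero.w = search.w]
3. search.y = 233  [search.top = hero.bottom + 17]
4. search.h = 37  [form.bottom = search.bottom]

search = (x=112, y=233, w=226, h=37)
violated soft preferences: 16, 17, 18, 19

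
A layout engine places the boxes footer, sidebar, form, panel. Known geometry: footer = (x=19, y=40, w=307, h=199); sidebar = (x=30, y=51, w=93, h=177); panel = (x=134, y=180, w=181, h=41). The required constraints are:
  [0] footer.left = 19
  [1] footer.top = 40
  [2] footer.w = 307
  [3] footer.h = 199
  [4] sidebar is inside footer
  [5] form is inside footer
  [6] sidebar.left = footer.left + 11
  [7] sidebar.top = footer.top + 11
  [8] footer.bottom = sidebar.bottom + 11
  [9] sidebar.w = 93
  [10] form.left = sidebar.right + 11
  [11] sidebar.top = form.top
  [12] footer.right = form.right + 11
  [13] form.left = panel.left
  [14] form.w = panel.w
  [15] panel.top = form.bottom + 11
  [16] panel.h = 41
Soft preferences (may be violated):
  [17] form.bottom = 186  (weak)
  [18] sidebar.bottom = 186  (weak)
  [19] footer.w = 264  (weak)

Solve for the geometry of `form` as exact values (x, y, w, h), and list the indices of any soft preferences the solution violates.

form = (x=134, y=51, w=181, h=118)
violated soft preferences: 17, 18, 19

1. form.x = 134  [form.left = sidebar.right + 11]
2. form.y = 51  [sidebar.top = form.top]
3. form.w = 181  [footer.right = form.right + 11]
4. form.h = 118  [panel.top = form.bottom + 11]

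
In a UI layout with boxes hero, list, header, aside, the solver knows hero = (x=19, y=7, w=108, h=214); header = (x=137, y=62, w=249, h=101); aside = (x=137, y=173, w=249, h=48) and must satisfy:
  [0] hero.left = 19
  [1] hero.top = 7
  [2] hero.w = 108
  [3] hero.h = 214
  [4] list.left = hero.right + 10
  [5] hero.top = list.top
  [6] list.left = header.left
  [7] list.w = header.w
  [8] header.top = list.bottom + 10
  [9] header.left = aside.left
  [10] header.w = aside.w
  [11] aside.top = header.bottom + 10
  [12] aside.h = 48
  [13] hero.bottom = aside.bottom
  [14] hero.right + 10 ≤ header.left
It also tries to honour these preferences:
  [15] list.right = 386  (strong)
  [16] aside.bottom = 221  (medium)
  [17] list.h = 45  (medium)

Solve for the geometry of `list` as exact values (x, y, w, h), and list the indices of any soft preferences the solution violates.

list = (x=137, y=7, w=249, h=45)
violated soft preferences: none

1. list.x = 137  [list.left = hero.right + 10]
2. list.y = 7  [hero.top = list.top]
3. list.w = 249  [list.w = header.w]
4. list.h = 45  [header.top = list.bottom + 10]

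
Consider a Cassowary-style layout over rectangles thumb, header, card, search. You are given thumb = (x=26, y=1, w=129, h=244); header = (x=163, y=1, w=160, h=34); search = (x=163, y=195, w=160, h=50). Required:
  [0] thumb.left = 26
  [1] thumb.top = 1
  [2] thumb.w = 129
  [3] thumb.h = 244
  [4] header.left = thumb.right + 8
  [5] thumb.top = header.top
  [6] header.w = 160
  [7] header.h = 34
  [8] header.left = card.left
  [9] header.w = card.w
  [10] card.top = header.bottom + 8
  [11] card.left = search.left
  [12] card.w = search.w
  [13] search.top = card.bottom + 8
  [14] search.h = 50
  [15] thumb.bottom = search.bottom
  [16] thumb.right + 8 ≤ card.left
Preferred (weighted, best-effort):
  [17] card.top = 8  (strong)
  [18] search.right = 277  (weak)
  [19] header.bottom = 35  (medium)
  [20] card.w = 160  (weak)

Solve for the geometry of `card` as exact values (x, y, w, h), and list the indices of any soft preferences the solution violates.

card = (x=163, y=43, w=160, h=144)
violated soft preferences: 17, 18

1. card.x = 163  [header.left = card.left]
2. card.w = 160  [header.w = card.w]
3. card.y = 43  [card.top = header.bottom + 8]
4. card.h = 144  [search.top = card.bottom + 8]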